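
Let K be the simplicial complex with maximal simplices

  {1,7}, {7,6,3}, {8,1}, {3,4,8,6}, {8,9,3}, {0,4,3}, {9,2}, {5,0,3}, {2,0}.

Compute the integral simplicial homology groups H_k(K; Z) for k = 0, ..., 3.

Order the vertices as 0 < 1 < 2 < 3 < 4 < 5 < 6 < 7 < 8 < 9. Listing each simplex with vertices in this order, K has dimension 3 with simplices:

  0-simplices (10): [0], [1], [2], [3], [4], [5], [6], [7], [8], [9]
  1-simplices (18): [0,2], [0,3], [0,4], [0,5], [1,7], [1,8], [2,9], [3,4], [3,5], [3,6], [3,7], [3,8], [3,9], [4,6], [4,8], [6,7], [6,8], [8,9]
  2-simplices (8): [0,3,4], [0,3,5], [3,4,6], [3,4,8], [3,6,7], [3,6,8], [3,8,9], [4,6,8]
  3-simplices (1): [3,4,6,8]

giving chain groups C_0 ≅ Z^10, C_1 ≅ Z^18, C_2 ≅ Z^8, C_3 ≅ Z^1.

The boundary map ∂_1: C_1 → C_0 sends each edge [p,q] (with p < q) to q − p. For instance
  ∂[3,4] = [4] − [3].
As a 10×18 matrix over Z this has rank 9, with invariant factors (1,1,1,1,1,1,1,1,1).

Boundary ∂_2: C_2 → C_1 sends each 2-simplex [p,q,r] to [q,r] − [p,r] + [p,q]. For instance
  ∂[3,6,8] = [6,8] − [3,8] + [3,6],
  ∂[3,4,8] = [4,8] − [3,8] + [3,4].
This gives a 18×8 integer matrix of rank 7; reducing to Smith normal form yields diagonal entries (1,1,1,1,1,1,1).

∂_3: C_3 → C_2 sends each 3-simplex σ to the alternating sum Σ_i (−1)^i (σ with its i-th vertex removed). For instance
  ∂[3,4,6,8] = [4,6,8] − [3,6,8] + [3,4,8] − [3,4,6].
The resulting 8×1 matrix has rank 1, and its Smith normal form has invariant factors (1).

Now H_k = ker ∂_k / im ∂_{k+1}, so:

  H_0: rank C_0 − rank ∂_1 = 10 − 9 = 1, and the invariant factors of ∂_1 are all 1, so H_0 = Z.
  H_1: rank ker ∂_1 − rank ∂_2 = (18 − 9) − 7 = 2, and the invariant factors of ∂_2 are all 1, so H_1 = Z^2.
  H_2: rank ker ∂_2 − rank ∂_3 = (8 − 7) − 1 = 0, and the invariant factors of ∂_3 are all 1, so H_2 = 0.
  H_3: rank ker ∂_3 − rank ∂_4 = (1 − 1) − 0 = 0, and there is no ∂_4, so H_3 = 0.

H_0 = Z,  H_1 = Z^2,  H_2 = 0,  H_3 = 0.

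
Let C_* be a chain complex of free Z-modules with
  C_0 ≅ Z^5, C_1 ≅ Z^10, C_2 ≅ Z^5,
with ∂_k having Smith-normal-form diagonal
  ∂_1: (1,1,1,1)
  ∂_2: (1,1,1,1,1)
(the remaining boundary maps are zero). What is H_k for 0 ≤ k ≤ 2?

H_0 ≅ Z,  H_1 ≅ Z,  H_2 = 0.

H_0: b_0 = 5 − 0 − 4 = 1; torsion from ∂_1 factors > 1: none. So H_0 ≅ Z.
H_1: b_1 = 10 − 4 − 5 = 1; torsion from ∂_2 factors > 1: none. So H_1 ≅ Z.
H_2: b_2 = 5 − 5 − 0 = 0; torsion from ∂_3 factors > 1: none. So H_2 ≅ 0.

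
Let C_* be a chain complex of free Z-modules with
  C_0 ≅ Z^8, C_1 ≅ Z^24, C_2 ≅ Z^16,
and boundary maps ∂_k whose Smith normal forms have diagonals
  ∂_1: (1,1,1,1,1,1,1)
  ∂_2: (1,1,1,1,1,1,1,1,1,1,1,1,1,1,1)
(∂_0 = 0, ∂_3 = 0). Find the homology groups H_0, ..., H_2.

H_0 ≅ Z,  H_1 ≅ Z^2,  H_2 ≅ Z.

H_0: b_0 = 8 − 0 − 7 = 1; torsion from ∂_1 factors > 1: none. So H_0 ≅ Z.
H_1: b_1 = 24 − 7 − 15 = 2; torsion from ∂_2 factors > 1: none. So H_1 ≅ Z^2.
H_2: b_2 = 16 − 15 − 0 = 1; torsion from ∂_3 factors > 1: none. So H_2 ≅ Z.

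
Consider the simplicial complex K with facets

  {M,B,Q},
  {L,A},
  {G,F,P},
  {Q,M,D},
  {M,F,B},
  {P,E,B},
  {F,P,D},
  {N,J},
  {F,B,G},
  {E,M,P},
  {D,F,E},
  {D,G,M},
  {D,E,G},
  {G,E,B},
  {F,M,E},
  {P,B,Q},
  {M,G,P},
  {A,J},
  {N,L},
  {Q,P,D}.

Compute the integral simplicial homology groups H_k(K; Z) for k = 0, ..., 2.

H_0 = Z^2,  H_1 = Z^3,  H_2 = Z.

Take the total order A < B < D < E < F < G < J < L < M < N < P < Q on the vertex set. Then K (dimension 2) consists of the simplices:

  0-simplices (12): A, B, D, E, F, G, J, L, M, N, P, Q
  1-simplices (28): AJ, AL, BE, BF, BG, BM, BP, BQ, DE, DF, DG, DM, DP, DQ, EF, EG, EM, EP, FG, FM, FP, GM, GP, JN, LN, MP, MQ, PQ
  2-simplices (16): BEG, BEP, BFG, BFM, BMQ, BPQ, DEF, DEG, DFP, DGM, DMQ, DPQ, EFM, EMP, FGP, GMP

so the chain groups are C_0 ≅ Z^12, C_1 ≅ Z^28, C_2 ≅ Z^16.

Boundary ∂_1: C_1 → C_0 is given by ∂[p,q] = [q] − [p].
This gives a 12×28 integer matrix of rank 10; reducing to Smith normal form yields diagonal entries (1,1,1,1,1,1,1,1,1,1).

Boundary ∂_2: C_2 → C_1 acts by ∂[p,q,r] = [q,r] − [p,r] + [p,q]. For instance
  ∂DMQ = MQ − DQ + DM,
  ∂BEP = EP − BP + BE.
The 28×16 boundary matrix has rank 15 and Smith normal form diag(1,1,1,1,1,1,1,1,1,1,1,1,1,1,1).

Reading off H_k = ker ∂_k / im ∂_{k+1}:

  H_0: rank C_0 − rank ∂_1 = 12 − 10 = 2, and the invariant factors of ∂_1 are all 1, so H_0 = Z^2.
  H_1: rank ker ∂_1 − rank ∂_2 = (28 − 10) − 15 = 3, and the invariant factors of ∂_2 are all 1, so H_1 = Z^3.
  H_2: rank ker ∂_2 − rank ∂_3 = (16 − 15) − 0 = 1, and there is no ∂_3, so H_2 = Z.

As a check, the Euler characteristic is 12 − 28 + 16 = 0, which agrees with 2 − 3 + 1 = 0.
(K is a triangulation of the disjoint union of the torus T^2 and the circle S^1.)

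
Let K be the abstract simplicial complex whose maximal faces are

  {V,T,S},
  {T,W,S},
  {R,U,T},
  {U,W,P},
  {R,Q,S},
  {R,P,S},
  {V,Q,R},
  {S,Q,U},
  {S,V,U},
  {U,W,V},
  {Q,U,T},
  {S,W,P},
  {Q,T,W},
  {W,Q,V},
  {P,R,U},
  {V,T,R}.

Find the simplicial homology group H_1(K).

K has 8 vertices, 24 edges, 16 triangles.
rank ∂_1 = 7, rank ∂_2 = 15 ⇒ b_1 = 24 − 7 − 15 = 2; all invariant factors of ∂_2 are 1 so no torsion. So H_1 ≅ Z^2.

H_1 = Z^2.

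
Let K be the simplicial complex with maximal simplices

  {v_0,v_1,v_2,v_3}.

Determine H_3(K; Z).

K has 4 vertices, 6 edges, 4 triangles, 1 3-simplex.
rank ∂_3 = 1, rank ∂_4 = 0 ⇒ b_3 = 1 − 1 − 0 = 0. So H_3 = 0.

H_3 = 0.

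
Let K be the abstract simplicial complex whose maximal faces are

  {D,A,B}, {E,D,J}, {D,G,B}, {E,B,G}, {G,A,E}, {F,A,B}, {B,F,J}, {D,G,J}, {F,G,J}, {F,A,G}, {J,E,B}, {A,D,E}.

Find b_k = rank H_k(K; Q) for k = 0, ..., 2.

b_0 = 1, b_1 = 0, b_2 = 0.

Fix the vertex order A < B < D < E < F < G < J and write every simplex with vertices in increasing order. Then dim K = 2 and the simplices of K are:

  0-simplices (7): A, B, D, E, F, G, J
  1-simplices (18): AB, AD, AE, AF, AG, BD, BE, BF, BG, BJ, DE, DG, DJ, EG, EJ, FG, FJ, GJ
  2-simplices (12): ABD, ABF, ADE, AEG, AFG, BDG, BEG, BEJ, BFJ, DEJ, DGJ, FGJ

Hence C_0 ≅ Z^7, C_1 ≅ Z^18, C_2 ≅ Z^12.

The boundary map ∂_1: C_1 → C_0 sends each edge [p,q] (with p < q) to q − p. For instance
  ∂DG = G − D.
As a 7×18 matrix over Z this has rank 6, with invariant factors (1,1,1,1,1,1).

∂_2: C_2 → C_1 maps a triangle to the signed sum of its edges. For instance
  ∂AEG = EG − AG + AE,
  ∂ABF = BF − AF + AB.
This gives a 18×12 integer matrix of rank 12; reducing to Smith normal form yields diagonal entries (1,1,1,1,1,1,1,1,1,1,1,2).

Now H_k = ker ∂_k / im ∂_{k+1}, so:

  H_0: rank C_0 − rank ∂_1 = 7 − 6 = 1, and the invariant factors of ∂_1 are all 1, so H_0 = Z.
  H_1: rank ker ∂_1 − rank ∂_2 = (18 − 6) − 12 = 0, and ∂_2 has invariant factor 2 > 1, so H_1 = Z/2.
  H_2: rank ker ∂_2 − rank ∂_3 = (12 − 12) − 0 = 0, and there is no ∂_3, so H_2 = 0.

As a check, the Euler characteristic is 7 − 18 + 12 = 1, which agrees with 1 − 0 + 0 = 1.

Hence the Betti numbers are b_0 = 1, b_1 = 0, b_2 = 0.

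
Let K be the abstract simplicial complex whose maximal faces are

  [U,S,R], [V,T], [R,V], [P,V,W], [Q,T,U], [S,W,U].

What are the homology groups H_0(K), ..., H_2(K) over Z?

Fix the vertex order P < Q < R < S < T < U < V < W and write every simplex with vertices in increasing order. Then dim K = 2 and the simplices of K are:

  0-simplices (8): P, Q, R, S, T, U, V, W
  1-simplices (13): PV, PW, QT, QU, RS, RU, RV, SU, SW, TU, TV, UW, VW
  2-simplices (4): PVW, QTU, RSU, SUW

giving chain groups C_0 ≅ Z^8, C_1 ≅ Z^13, C_2 ≅ Z^4.

∂_1: C_1 → C_0 is given by ∂[p,q] = [q] − [p]. For instance
  ∂UW = W − U.
The resulting 8×13 matrix has rank 7, and its Smith normal form has invariant factors (1,1,1,1,1,1,1).

∂_2: C_2 → C_1 acts by ∂[p,q,r] = [q,r] − [p,r] + [p,q]. For instance
  ∂QTU = TU − QU + QT,
  ∂RSU = SU − RU + RS.
The resulting 13×4 matrix has rank 4, and its Smith normal form has invariant factors (1,1,1,1).

Computing H_k = (kernel of ∂_k) / (image of ∂_{k+1}):

  H_0: rank C_0 − rank ∂_1 = 8 − 7 = 1, and the invariant factors of ∂_1 are all 1, so H_0 = Z.
  H_1: rank ker ∂_1 − rank ∂_2 = (13 − 7) − 4 = 2, and the invariant factors of ∂_2 are all 1, so H_1 = Z^2.
  H_2: rank ker ∂_2 − rank ∂_3 = (4 − 4) − 0 = 0, and there is no ∂_3, so H_2 = 0.

As a check, the Euler characteristic is 8 − 13 + 4 = -1, which agrees with 1 − 2 + 0 = -1.

H_0 ≅ Z,  H_1 ≅ Z^2,  H_2 = 0.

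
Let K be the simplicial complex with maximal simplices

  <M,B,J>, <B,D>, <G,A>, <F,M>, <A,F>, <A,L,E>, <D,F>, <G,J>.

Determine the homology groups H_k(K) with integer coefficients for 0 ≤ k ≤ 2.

H_0 = Z,  H_1 = Z^2,  H_2 = 0.

Order the vertices as A < B < D < E < F < G < J < L < M. Listing each simplex with vertices in this order, K has dimension 2 with simplices:

  0-simplices (9): A, B, D, E, F, G, J, L, M
  1-simplices (12): AE, AF, AG, AL, BD, BJ, BM, DF, EL, FM, GJ, JM
  2-simplices (2): AEL, BJM

giving chain groups C_0 ≅ Z^9, C_1 ≅ Z^12, C_2 ≅ Z^2.

The boundary map ∂_1: C_1 → C_0 is given by ∂[p,q] = [q] − [p]. For instance
  ∂DF = F − D.
The 9×12 boundary matrix has rank 8 and Smith normal form diag(1,1,1,1,1,1,1,1).

The boundary map ∂_2: C_2 → C_1 acts by ∂[p,q,r] = [q,r] − [p,r] + [p,q]. For instance
  ∂BJM = JM − BM + BJ,
  ∂AEL = EL − AL + AE.
The resulting 12×2 matrix has rank 2, and its Smith normal form has invariant factors (1,1).

Reading off H_k = ker ∂_k / im ∂_{k+1}:

  H_0: rank C_0 − rank ∂_1 = 9 − 8 = 1, and the invariant factors of ∂_1 are all 1, so H_0 ≅ Z.
  H_1: rank ker ∂_1 − rank ∂_2 = (12 − 8) − 2 = 2, and the invariant factors of ∂_2 are all 1, so H_1 ≅ Z^2.
  H_2: rank ker ∂_2 − rank ∂_3 = (2 − 2) − 0 = 0, and there is no ∂_3, so H_2 ≅ 0.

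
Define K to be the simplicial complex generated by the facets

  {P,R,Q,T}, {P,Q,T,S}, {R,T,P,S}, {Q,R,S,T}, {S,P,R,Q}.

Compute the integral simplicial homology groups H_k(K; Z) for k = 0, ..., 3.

Take the total order P < Q < R < S < T on the vertex set. Then K (dimension 3) consists of the simplices:

  0-simplices (5): P, Q, R, S, T
  1-simplices (10): PQ, PR, PS, PT, QR, QS, QT, RS, RT, ST
  2-simplices (10): PQR, PQS, PQT, PRS, PRT, PST, QRS, QRT, QST, RST
  3-simplices (5): PQRS, PQRT, PQST, PRST, QRST

Hence C_0 ≅ Z^5, C_1 ≅ Z^10, C_2 ≅ Z^10, C_3 ≅ Z^5.

Boundary ∂_1: C_1 → C_0 maps an edge to its endpoints' difference, ∂[p,q] = q − p. For instance
  ∂PT = T − P.
This gives a 5×10 integer matrix of rank 4; reducing to Smith normal form yields diagonal entries (1,1,1,1).

The boundary map ∂_2: C_2 → C_1 acts by ∂[p,q,r] = [q,r] − [p,r] + [p,q]. For instance
  ∂QRS = RS − QS + QR,
  ∂PRS = RS − PS + PR.
This gives a 10×10 integer matrix of rank 6; reducing to Smith normal form yields diagonal entries (1,1,1,1,1,1).

∂_3: C_3 → C_2 sends each 3-simplex σ to the alternating sum Σ_i (−1)^i (σ with its i-th vertex removed). For instance
  ∂QRST = RST − QST + QRT − QRS,
  ∂PQRT = QRT − PRT + PQT − PQR.
As a 10×5 matrix over Z this has rank 4, with invariant factors (1,1,1,1).

From H_k ≅ ker(∂_k) / im(∂_{k+1}) we obtain:

  H_0: rank C_0 − rank ∂_1 = 5 − 4 = 1, and the invariant factors of ∂_1 are all 1, so H_0 = Z.
  H_1: rank ker ∂_1 − rank ∂_2 = (10 − 4) − 6 = 0, and the invariant factors of ∂_2 are all 1, so H_1 = 0.
  H_2: rank ker ∂_2 − rank ∂_3 = (10 − 6) − 4 = 0, and the invariant factors of ∂_3 are all 1, so H_2 = 0.
  H_3: rank ker ∂_3 − rank ∂_4 = (5 − 4) − 0 = 1, and there is no ∂_4, so H_3 = Z.

As a check, the Euler characteristic is 5 − 10 + 10 − 5 = 0, which agrees with 1 − 0 + 0 − 1 = 0.
(K is a triangulation of the 3-sphere S^3.)

H_0 ≅ Z,  H_1 = 0,  H_2 = 0,  H_3 ≅ Z.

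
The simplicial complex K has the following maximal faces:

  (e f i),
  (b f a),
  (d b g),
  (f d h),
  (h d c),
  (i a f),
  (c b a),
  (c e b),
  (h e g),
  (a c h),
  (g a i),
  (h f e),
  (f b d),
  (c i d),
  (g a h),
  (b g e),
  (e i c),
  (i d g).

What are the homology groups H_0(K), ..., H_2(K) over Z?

H_0 ≅ Z,  H_1 ≅ Z^2,  H_2 ≅ Z.

Order the vertices as a < b < c < d < e < f < g < h < i. Listing each simplex with vertices in this order, K has dimension 2 with simplices:

  0-simplices (9): a, b, c, d, e, f, g, h, i
  1-simplices (27): ab, ac, af, ag, ah, ai, bc, bd, be, bf, bg, cd, ce, ch, ci, df, dg, dh, di, ef, eg, eh, ei, fh, fi, gh, gi
  2-simplices (18): abc, abf, ach, afi, agh, agi, bce, bdf, bdg, beg, cdh, cdi, cei, dfh, dgi, efh, efi, egh

so the chain groups are C_0 ≅ Z^9, C_1 ≅ Z^27, C_2 ≅ Z^18.

Boundary ∂_1: C_1 → C_0 is given by ∂[p,q] = [q] − [p]. For instance
  ∂eg = g − e.
As a 9×27 matrix over Z this has rank 8, with invariant factors (1,1,1,1,1,1,1,1).

The boundary map ∂_2: C_2 → C_1 maps a triangle to the signed sum of its edges. For instance
  ∂bce = ce − be + bc,
  ∂bdg = dg − bg + bd.
As a 27×18 matrix over Z this has rank 17, with invariant factors (1,1,1,1,1,1,1,1,1,1,1,1,1,1,1,1,1).

Now H_k = ker ∂_k / im ∂_{k+1}, so:

  H_0: rank C_0 − rank ∂_1 = 9 − 8 = 1, and the invariant factors of ∂_1 are all 1, so H_0 = Z.
  H_1: rank ker ∂_1 − rank ∂_2 = (27 − 8) − 17 = 2, and the invariant factors of ∂_2 are all 1, so H_1 = Z^2.
  H_2: rank ker ∂_2 − rank ∂_3 = (18 − 17) − 0 = 1, and there is no ∂_3, so H_2 = Z.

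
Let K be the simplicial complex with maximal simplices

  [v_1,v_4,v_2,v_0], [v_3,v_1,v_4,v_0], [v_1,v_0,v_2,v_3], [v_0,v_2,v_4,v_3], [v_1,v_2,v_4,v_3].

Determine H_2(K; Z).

H_2 = 0.

Order the vertices as v_0 < v_1 < v_2 < v_3 < v_4. Listing each simplex with vertices in this order, K has dimension 3 with simplices:

  0-simplices (5): [v_0], [v_1], [v_2], [v_3], [v_4]
  1-simplices (10): [v_0,v_1], [v_0,v_2], [v_0,v_3], [v_0,v_4], [v_1,v_2], [v_1,v_3], [v_1,v_4], [v_2,v_3], [v_2,v_4], [v_3,v_4]
  2-simplices (10): [v_0,v_1,v_2], [v_0,v_1,v_3], [v_0,v_1,v_4], [v_0,v_2,v_3], [v_0,v_2,v_4], [v_0,v_3,v_4], [v_1,v_2,v_3], [v_1,v_2,v_4], [v_1,v_3,v_4], [v_2,v_3,v_4]
  3-simplices (5): [v_0,v_1,v_2,v_3], [v_0,v_1,v_2,v_4], [v_0,v_1,v_3,v_4], [v_0,v_2,v_3,v_4], [v_1,v_2,v_3,v_4]

giving chain groups C_0 ≅ Z^5, C_1 ≅ Z^10, C_2 ≅ Z^10, C_3 ≅ Z^5.

Boundary ∂_1: C_1 → C_0 is given by ∂[p,q] = [q] − [p]. For instance
  ∂[v_2,v_4] = [v_4] − [v_2].
The 5×10 boundary matrix has rank 4 and Smith normal form diag(1,1,1,1).

The boundary map ∂_2: C_2 → C_1 sends each 2-simplex [p,q,r] to [q,r] − [p,r] + [p,q]. For instance
  ∂[v_0,v_2,v_4] = [v_2,v_4] − [v_0,v_4] + [v_0,v_2],
  ∂[v_1,v_3,v_4] = [v_3,v_4] − [v_1,v_4] + [v_1,v_3].
This gives a 10×10 integer matrix of rank 6; reducing to Smith normal form yields diagonal entries (1,1,1,1,1,1).

The boundary map ∂_3: C_3 → C_2 sends each 3-simplex σ to the alternating sum Σ_i (−1)^i (σ with its i-th vertex removed). For instance
  ∂[v_1,v_2,v_3,v_4] = [v_2,v_3,v_4] − [v_1,v_3,v_4] + [v_1,v_2,v_4] − [v_1,v_2,v_3],
  ∂[v_0,v_1,v_2,v_4] = [v_1,v_2,v_4] − [v_0,v_2,v_4] + [v_0,v_1,v_4] − [v_0,v_1,v_2].
The 10×5 boundary matrix has rank 4 and Smith normal form diag(1,1,1,1).

Now H_k = ker ∂_k / im ∂_{k+1}, so:

  H_2: rank ker ∂_2 − rank ∂_3 = (10 − 6) − 4 = 0, and the invariant factors of ∂_3 are all 1, so H_2 ≅ 0.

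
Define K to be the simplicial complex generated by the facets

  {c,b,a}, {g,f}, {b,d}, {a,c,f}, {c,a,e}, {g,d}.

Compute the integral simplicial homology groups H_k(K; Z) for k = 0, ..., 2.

H_0 ≅ Z,  H_1 ≅ Z,  H_2 = 0.

We work with the vertex ordering a < b < c < d < e < f < g. The simplices of K, each written with vertices in increasing order, are:

  0-simplices (7): a, b, c, d, e, f, g
  1-simplices (10): ab, ac, ae, af, bc, bd, ce, cf, dg, fg
  2-simplices (3): abc, ace, acf

Hence C_0 ≅ Z^7, C_1 ≅ Z^10, C_2 ≅ Z^3.

Boundary ∂_1: C_1 → C_0 maps an edge to its endpoints' difference, ∂[p,q] = q − p.
As a 7×10 matrix over Z this has rank 6, with invariant factors (1,1,1,1,1,1).

Boundary ∂_2: C_2 → C_1 acts by ∂[p,q,r] = [q,r] − [p,r] + [p,q]. For instance
  ∂ace = ce − ae + ac,
  ∂abc = bc − ac + ab.
This gives a 10×3 integer matrix of rank 3; reducing to Smith normal form yields diagonal entries (1,1,1).

Computing H_k = (kernel of ∂_k) / (image of ∂_{k+1}):

  H_0: rank C_0 − rank ∂_1 = 7 − 6 = 1, and the invariant factors of ∂_1 are all 1, so H_0 ≅ Z.
  H_1: rank ker ∂_1 − rank ∂_2 = (10 − 6) − 3 = 1, and the invariant factors of ∂_2 are all 1, so H_1 ≅ Z.
  H_2: rank ker ∂_2 − rank ∂_3 = (3 − 3) − 0 = 0, and there is no ∂_3, so H_2 ≅ 0.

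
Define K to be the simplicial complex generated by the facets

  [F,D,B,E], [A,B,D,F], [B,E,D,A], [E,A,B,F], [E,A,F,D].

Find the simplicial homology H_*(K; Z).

We work with the vertex ordering A < B < D < E < F. The simplices of K, each written with vertices in increasing order, are:

  0-simplices (5): A, B, D, E, F
  1-simplices (10): AB, AD, AE, AF, BD, BE, BF, DE, DF, EF
  2-simplices (10): ABD, ABE, ABF, ADE, ADF, AEF, BDE, BDF, BEF, DEF
  3-simplices (5): ABDE, ABDF, ABEF, ADEF, BDEF

Hence C_0 ≅ Z^5, C_1 ≅ Z^10, C_2 ≅ Z^10, C_3 ≅ Z^5.

Boundary ∂_1: C_1 → C_0 sends each edge [p,q] (with p < q) to q − p.
As a 5×10 matrix over Z this has rank 4, with invariant factors (1,1,1,1).

Boundary ∂_2: C_2 → C_1 maps a triangle to the signed sum of its edges. For instance
  ∂ABD = BD − AD + AB,
  ∂AEF = EF − AF + AE.
The resulting 10×10 matrix has rank 6, and its Smith normal form has invariant factors (1,1,1,1,1,1).

∂_3: C_3 → C_2 sends each 3-simplex σ to the alternating sum Σ_i (−1)^i (σ with its i-th vertex removed). For instance
  ∂BDEF = DEF − BEF + BDF − BDE,
  ∂ABDE = BDE − ADE + ABE − ABD.
This gives a 10×5 integer matrix of rank 4; reducing to Smith normal form yields diagonal entries (1,1,1,1).

Reading off H_k = ker ∂_k / im ∂_{k+1}:

  H_0: rank C_0 − rank ∂_1 = 5 − 4 = 1, and the invariant factors of ∂_1 are all 1, so H_0 ≅ Z.
  H_1: rank ker ∂_1 − rank ∂_2 = (10 − 4) − 6 = 0, and the invariant factors of ∂_2 are all 1, so H_1 ≅ 0.
  H_2: rank ker ∂_2 − rank ∂_3 = (10 − 6) − 4 = 0, and the invariant factors of ∂_3 are all 1, so H_2 ≅ 0.
  H_3: rank ker ∂_3 − rank ∂_4 = (5 − 4) − 0 = 1, and there is no ∂_4, so H_3 ≅ Z.

H_0 = Z,  H_1 = 0,  H_2 = 0,  H_3 = Z.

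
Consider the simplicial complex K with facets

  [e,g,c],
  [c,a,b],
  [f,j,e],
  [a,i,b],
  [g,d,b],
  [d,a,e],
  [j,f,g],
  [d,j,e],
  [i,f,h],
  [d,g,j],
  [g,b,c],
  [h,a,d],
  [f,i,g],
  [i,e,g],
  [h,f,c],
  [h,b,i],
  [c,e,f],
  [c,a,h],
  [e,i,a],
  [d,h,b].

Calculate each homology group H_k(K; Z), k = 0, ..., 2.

H_0 = Z,  H_1 = Z ⊕ Z/2,  H_2 = 0.

Take the total order a < b < c < d < e < f < g < h < i < j on the vertex set. Then K (dimension 2) consists of the simplices:

  0-simplices (10): a, b, c, d, e, f, g, h, i, j
  1-simplices (30): ab, ac, ad, ae, ah, ai, bc, bd, bg, bh, bi, ce, cf, cg, ch, de, dg, dh, dj, ef, eg, ei, ej, fg, fh, fi, fj, gi, gj, hi
  2-simplices (20): abc, abi, ach, ade, adh, aei, bcg, bdg, bdh, bhi, cef, ceg, cfh, dej, dgj, efj, egi, fgi, fgj, fhi

giving chain groups C_0 ≅ Z^10, C_1 ≅ Z^30, C_2 ≅ Z^20.

Boundary ∂_1: C_1 → C_0 maps an edge to its endpoints' difference, ∂[p,q] = q − p. For instance
  ∂de = e − d.
This gives a 10×30 integer matrix of rank 9; reducing to Smith normal form yields diagonal entries (1,1,1,1,1,1,1,1,1).

Boundary ∂_2: C_2 → C_1 sends each 2-simplex [p,q,r] to [q,r] − [p,r] + [p,q]. For instance
  ∂abi = bi − ai + ab,
  ∂ceg = eg − cg + ce.
This gives a 30×20 integer matrix of rank 20; reducing to Smith normal form yields diagonal entries (1,1,1,1,1,1,1,1,1,1,1,1,1,1,1,1,1,1,1,2).

From H_k ≅ ker(∂_k) / im(∂_{k+1}) we obtain:

  H_0: rank C_0 − rank ∂_1 = 10 − 9 = 1, and the invariant factors of ∂_1 are all 1, so H_0 ≅ Z.
  H_1: rank ker ∂_1 − rank ∂_2 = (30 − 9) − 20 = 1, and ∂_2 has invariant factor 2 > 1, so H_1 ≅ Z ⊕ Z/2.
  H_2: rank ker ∂_2 − rank ∂_3 = (20 − 20) − 0 = 0, and there is no ∂_3, so H_2 ≅ 0.

As a check, the Euler characteristic is 10 − 30 + 20 = 0, which agrees with 1 − 1 + 0 = 0.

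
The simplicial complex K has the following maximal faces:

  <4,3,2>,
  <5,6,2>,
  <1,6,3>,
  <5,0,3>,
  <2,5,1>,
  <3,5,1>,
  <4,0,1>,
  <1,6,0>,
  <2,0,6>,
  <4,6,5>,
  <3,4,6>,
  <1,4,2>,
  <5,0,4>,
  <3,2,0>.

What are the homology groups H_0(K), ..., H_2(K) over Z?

H_0 = Z,  H_1 = Z^2,  H_2 = Z.

Order the vertices as 0 < 1 < 2 < 3 < 4 < 5 < 6. Listing each simplex with vertices in this order, K has dimension 2 with simplices:

  0-simplices (7): [0], [1], [2], [3], [4], [5], [6]
  1-simplices (21): [0,1], [0,2], [0,3], [0,4], [0,5], [0,6], [1,2], [1,3], [1,4], [1,5], [1,6], [2,3], [2,4], [2,5], [2,6], [3,4], [3,5], [3,6], [4,5], [4,6], [5,6]
  2-simplices (14): [0,1,4], [0,1,6], [0,2,3], [0,2,6], [0,3,5], [0,4,5], [1,2,4], [1,2,5], [1,3,5], [1,3,6], [2,3,4], [2,5,6], [3,4,6], [4,5,6]

Hence C_0 ≅ Z^7, C_1 ≅ Z^21, C_2 ≅ Z^14.

∂_1: C_1 → C_0 maps an edge to its endpoints' difference, ∂[p,q] = q − p. For instance
  ∂[0,5] = [5] − [0].
As a 7×21 matrix over Z this has rank 6, with invariant factors (1,1,1,1,1,1).

Boundary ∂_2: C_2 → C_1 acts by ∂[p,q,r] = [q,r] − [p,r] + [p,q]. For instance
  ∂[0,1,6] = [1,6] − [0,6] + [0,1],
  ∂[2,5,6] = [5,6] − [2,6] + [2,5].
As a 21×14 matrix over Z this has rank 13, with invariant factors (1,1,1,1,1,1,1,1,1,1,1,1,1).

Reading off H_k = ker ∂_k / im ∂_{k+1}:

  H_0: rank C_0 − rank ∂_1 = 7 − 6 = 1, and the invariant factors of ∂_1 are all 1, so H_0 ≅ Z.
  H_1: rank ker ∂_1 − rank ∂_2 = (21 − 6) − 13 = 2, and the invariant factors of ∂_2 are all 1, so H_1 ≅ Z^2.
  H_2: rank ker ∂_2 − rank ∂_3 = (14 − 13) − 0 = 1, and there is no ∂_3, so H_2 ≅ Z.

(K is a triangulation of the torus T^2.)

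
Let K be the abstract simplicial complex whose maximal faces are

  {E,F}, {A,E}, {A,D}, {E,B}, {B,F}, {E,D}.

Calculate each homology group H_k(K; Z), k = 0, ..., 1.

H_0 ≅ Z,  H_1 ≅ Z^2.

Order the vertices as A < B < D < E < F. Listing each simplex with vertices in this order, K has dimension 1 with simplices:

  0-simplices (5): A, B, D, E, F
  1-simplices (6): AD, AE, BE, BF, DE, EF

so the chain groups are C_0 ≅ Z^5, C_1 ≅ Z^6.

∂_1: C_1 → C_0 sends each edge [p,q] (with p < q) to q − p. For instance
  ∂AE = E − A.
The resulting 5×6 matrix has rank 4, and its Smith normal form has invariant factors (1,1,1,1).

From H_k ≅ ker(∂_k) / im(∂_{k+1}) we obtain:

  H_0: rank C_0 − rank ∂_1 = 5 − 4 = 1, and the invariant factors of ∂_1 are all 1, so H_0 ≅ Z.
  H_1: rank ker ∂_1 − rank ∂_2 = (6 − 4) − 0 = 2, and there is no ∂_2, so H_1 ≅ Z^2.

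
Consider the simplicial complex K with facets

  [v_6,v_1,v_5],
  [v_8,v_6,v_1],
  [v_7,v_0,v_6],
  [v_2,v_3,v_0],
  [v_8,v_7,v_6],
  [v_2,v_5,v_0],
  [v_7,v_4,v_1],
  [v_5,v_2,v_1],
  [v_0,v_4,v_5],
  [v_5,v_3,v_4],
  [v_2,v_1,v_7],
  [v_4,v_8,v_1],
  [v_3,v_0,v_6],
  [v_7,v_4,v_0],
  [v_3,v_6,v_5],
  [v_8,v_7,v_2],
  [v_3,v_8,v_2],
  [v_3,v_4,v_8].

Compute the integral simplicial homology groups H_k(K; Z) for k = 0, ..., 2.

Order the vertices as v_0 < v_1 < v_2 < v_3 < v_4 < v_5 < v_6 < v_7 < v_8. Listing each simplex with vertices in this order, K has dimension 2 with simplices:

  0-simplices (9): [v_0], [v_1], [v_2], [v_3], [v_4], [v_5], [v_6], [v_7], [v_8]
  1-simplices (27): (27 of them)
  2-simplices (18): (18 of them)

giving chain groups C_0 ≅ Z^9, C_1 ≅ Z^27, C_2 ≅ Z^18.

∂_1: C_1 → C_0 sends each edge [p,q] (with p < q) to q − p.
This gives a 9×27 integer matrix of rank 8; reducing to Smith normal form yields diagonal entries (1,1,1,1,1,1,1,1).

∂_2: C_2 → C_1 acts by ∂[p,q,r] = [q,r] − [p,r] + [p,q]. For instance
  ∂[v_6,v_7,v_8] = [v_7,v_8] − [v_6,v_8] + [v_6,v_7],
  ∂[v_2,v_3,v_8] = [v_3,v_8] − [v_2,v_8] + [v_2,v_3].
As a 27×18 matrix over Z this has rank 18, with invariant factors (1,1,1,1,1,1,1,1,1,1,1,1,1,1,1,1,1,2).

From H_k ≅ ker(∂_k) / im(∂_{k+1}) we obtain:

  H_0: rank C_0 − rank ∂_1 = 9 − 8 = 1, and the invariant factors of ∂_1 are all 1, so H_0 ≅ Z.
  H_1: rank ker ∂_1 − rank ∂_2 = (27 − 8) − 18 = 1, and ∂_2 has invariant factor 2 > 1, so H_1 ≅ Z ⊕ Z_2.
  H_2: rank ker ∂_2 − rank ∂_3 = (18 − 18) − 0 = 0, and there is no ∂_3, so H_2 ≅ 0.

(K is a triangulation of the Klein bottle.)

H_0 ≅ Z,  H_1 ≅ Z ⊕ Z_2,  H_2 = 0.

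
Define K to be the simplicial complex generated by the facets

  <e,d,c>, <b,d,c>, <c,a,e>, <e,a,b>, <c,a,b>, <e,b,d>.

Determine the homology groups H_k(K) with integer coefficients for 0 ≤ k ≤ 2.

H_0 ≅ Z,  H_1 = 0,  H_2 ≅ Z.

Take the total order a < b < c < d < e on the vertex set. Then K (dimension 2) consists of the simplices:

  0-simplices (5): a, b, c, d, e
  1-simplices (9): ab, ac, ae, bc, bd, be, cd, ce, de
  2-simplices (6): abc, abe, ace, bcd, bde, cde

so the chain groups are C_0 ≅ Z^5, C_1 ≅ Z^9, C_2 ≅ Z^6.

The boundary map ∂_1: C_1 → C_0 is given by ∂[p,q] = [q] − [p]. For instance
  ∂de = e − d.
The 5×9 boundary matrix has rank 4 and Smith normal form diag(1,1,1,1).

The boundary map ∂_2: C_2 → C_1 acts by ∂[p,q,r] = [q,r] − [p,r] + [p,q]. For instance
  ∂ace = ce − ae + ac,
  ∂abc = bc − ac + ab.
This gives a 9×6 integer matrix of rank 5; reducing to Smith normal form yields diagonal entries (1,1,1,1,1).

Computing H_k = (kernel of ∂_k) / (image of ∂_{k+1}):

  H_0: rank C_0 − rank ∂_1 = 5 − 4 = 1, and the invariant factors of ∂_1 are all 1, so H_0 = Z.
  H_1: rank ker ∂_1 − rank ∂_2 = (9 − 4) − 5 = 0, and the invariant factors of ∂_2 are all 1, so H_1 = 0.
  H_2: rank ker ∂_2 − rank ∂_3 = (6 − 5) − 0 = 1, and there is no ∂_3, so H_2 = Z.

As a check, the Euler characteristic is 5 − 9 + 6 = 2, which agrees with 1 − 0 + 1 = 2.
(K is a triangulation of the 2-sphere S^2.)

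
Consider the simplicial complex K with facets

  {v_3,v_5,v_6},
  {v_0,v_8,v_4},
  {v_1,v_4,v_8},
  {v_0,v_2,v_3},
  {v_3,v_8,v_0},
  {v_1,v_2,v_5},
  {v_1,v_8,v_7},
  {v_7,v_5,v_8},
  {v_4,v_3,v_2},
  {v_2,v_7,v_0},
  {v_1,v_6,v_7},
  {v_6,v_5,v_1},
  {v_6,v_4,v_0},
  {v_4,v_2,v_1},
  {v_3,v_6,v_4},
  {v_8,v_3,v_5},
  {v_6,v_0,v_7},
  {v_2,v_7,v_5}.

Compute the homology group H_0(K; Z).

K has 9 vertices, 27 edges, 18 triangles.
rank ∂_0 = 0, rank ∂_1 = 8 ⇒ b_0 = 9 − 0 − 8 = 1; all invariant factors of ∂_1 are 1 so no torsion. So H_0 ≅ Z.

H_0 ≅ Z.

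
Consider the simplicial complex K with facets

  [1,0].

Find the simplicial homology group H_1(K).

H_1 = 0.

Fix the vertex order 0 < 1 and write every simplex with vertices in increasing order. Then dim K = 1 and the simplices of K are:

  0-simplices (2): [0], [1]
  1-simplices (1): [0,1]

Hence C_0 ≅ Z^2, C_1 ≅ Z^1.

The boundary map ∂_1: C_1 → C_0 is given by ∂[p,q] = [q] − [p]. For instance
  ∂[0,1] = [1] − [0].
As a 2×1 matrix over Z this has rank 1, with invariant factors (1).

Now H_k = ker ∂_k / im ∂_{k+1}, so:

  H_1: rank ker ∂_1 − rank ∂_2 = (1 − 1) − 0 = 0, and there is no ∂_2, so H_1 ≅ 0.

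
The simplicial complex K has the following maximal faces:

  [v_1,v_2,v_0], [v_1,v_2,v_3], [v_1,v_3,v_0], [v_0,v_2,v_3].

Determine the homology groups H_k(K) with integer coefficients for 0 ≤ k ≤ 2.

H_0 = Z,  H_1 = 0,  H_2 = Z.

We work with the vertex ordering v_0 < v_1 < v_2 < v_3. The simplices of K, each written with vertices in increasing order, are:

  0-simplices (4): [v_0], [v_1], [v_2], [v_3]
  1-simplices (6): [v_0,v_1], [v_0,v_2], [v_0,v_3], [v_1,v_2], [v_1,v_3], [v_2,v_3]
  2-simplices (4): [v_0,v_1,v_2], [v_0,v_1,v_3], [v_0,v_2,v_3], [v_1,v_2,v_3]

giving chain groups C_0 ≅ Z^4, C_1 ≅ Z^6, C_2 ≅ Z^4.

∂_1: C_1 → C_0 maps an edge to its endpoints' difference, ∂[p,q] = q − p. For instance
  ∂[v_0,v_2] = [v_2] − [v_0].
This gives a 4×6 integer matrix of rank 3; reducing to Smith normal form yields diagonal entries (1,1,1).

∂_2: C_2 → C_1 acts by ∂[p,q,r] = [q,r] − [p,r] + [p,q]. For instance
  ∂[v_0,v_1,v_3] = [v_1,v_3] − [v_0,v_3] + [v_0,v_1],
  ∂[v_1,v_2,v_3] = [v_2,v_3] − [v_1,v_3] + [v_1,v_2].
The resulting 6×4 matrix has rank 3, and its Smith normal form has invariant factors (1,1,1).

From H_k ≅ ker(∂_k) / im(∂_{k+1}) we obtain:

  H_0: rank C_0 − rank ∂_1 = 4 − 3 = 1, and the invariant factors of ∂_1 are all 1, so H_0 ≅ Z.
  H_1: rank ker ∂_1 − rank ∂_2 = (6 − 3) − 3 = 0, and the invariant factors of ∂_2 are all 1, so H_1 ≅ 0.
  H_2: rank ker ∂_2 − rank ∂_3 = (4 − 3) − 0 = 1, and there is no ∂_3, so H_2 ≅ Z.

As a check, the Euler characteristic is 4 − 6 + 4 = 2, which agrees with 1 − 0 + 1 = 2.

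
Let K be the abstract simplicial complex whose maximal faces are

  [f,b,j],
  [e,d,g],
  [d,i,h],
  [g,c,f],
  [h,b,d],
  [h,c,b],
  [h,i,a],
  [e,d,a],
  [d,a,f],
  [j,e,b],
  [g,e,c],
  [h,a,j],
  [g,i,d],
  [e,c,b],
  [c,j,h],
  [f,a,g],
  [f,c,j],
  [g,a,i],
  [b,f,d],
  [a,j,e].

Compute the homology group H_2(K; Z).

Order the vertices as a < b < c < d < e < f < g < h < i < j. Listing each simplex with vertices in this order, K has dimension 2 with simplices:

  0-simplices (10): a, b, c, d, e, f, g, h, i, j
  1-simplices (30): ad, ae, af, ag, ah, ai, aj, bc, bd, be, bf, bh, bj, ce, cf, cg, ch, cj, de, df, dg, dh, di, eg, ej, fg, fj, gi, hi, hj
  2-simplices (20): ade, adf, aej, afg, agi, ahi, ahj, bce, bch, bdf, bdh, bej, bfj, ceg, cfg, cfj, chj, deg, dgi, dhi

Hence C_0 ≅ Z^10, C_1 ≅ Z^30, C_2 ≅ Z^20.

Boundary ∂_1: C_1 → C_0 maps an edge to its endpoints' difference, ∂[p,q] = q − p. For instance
  ∂ce = e − c.
The resulting 10×30 matrix has rank 9, and its Smith normal form has invariant factors (1,1,1,1,1,1,1,1,1).

Boundary ∂_2: C_2 → C_1 acts by ∂[p,q,r] = [q,r] − [p,r] + [p,q]. For instance
  ∂bch = ch − bh + bc,
  ∂bej = ej − bj + be.
The resulting 30×20 matrix has rank 20, and its Smith normal form has invariant factors (1,1,1,1,1,1,1,1,1,1,1,1,1,1,1,1,1,1,1,2).

Now H_k = ker ∂_k / im ∂_{k+1}, so:

  H_2: rank ker ∂_2 − rank ∂_3 = (20 − 20) − 0 = 0, and there is no ∂_3, so H_2 ≅ 0.

H_2 = 0.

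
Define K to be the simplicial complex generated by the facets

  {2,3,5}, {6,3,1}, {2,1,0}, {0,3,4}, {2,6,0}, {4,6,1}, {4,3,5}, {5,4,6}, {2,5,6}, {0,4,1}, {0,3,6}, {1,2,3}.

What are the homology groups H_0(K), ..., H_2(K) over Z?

Fix the vertex order 0 < 1 < 2 < 3 < 4 < 5 < 6 and write every simplex with vertices in increasing order. Then dim K = 2 and the simplices of K are:

  0-simplices (7): [0], [1], [2], [3], [4], [5], [6]
  1-simplices (18): [0,1], [0,2], [0,3], [0,4], [0,6], [1,2], [1,3], [1,4], [1,6], [2,3], [2,5], [2,6], [3,4], [3,5], [3,6], [4,5], [4,6], [5,6]
  2-simplices (12): [0,1,2], [0,1,4], [0,2,6], [0,3,4], [0,3,6], [1,2,3], [1,3,6], [1,4,6], [2,3,5], [2,5,6], [3,4,5], [4,5,6]

giving chain groups C_0 ≅ Z^7, C_1 ≅ Z^18, C_2 ≅ Z^12.

The boundary map ∂_1: C_1 → C_0 maps an edge to its endpoints' difference, ∂[p,q] = q − p.
The resulting 7×18 matrix has rank 6, and its Smith normal form has invariant factors (1,1,1,1,1,1).

∂_2: C_2 → C_1 maps a triangle to the signed sum of its edges. For instance
  ∂[2,3,5] = [3,5] − [2,5] + [2,3],
  ∂[1,3,6] = [3,6] − [1,6] + [1,3].
The 18×12 boundary matrix has rank 12 and Smith normal form diag(1,1,1,1,1,1,1,1,1,1,1,2).

Reading off H_k = ker ∂_k / im ∂_{k+1}:

  H_0: rank C_0 − rank ∂_1 = 7 − 6 = 1, and the invariant factors of ∂_1 are all 1, so H_0 ≅ Z.
  H_1: rank ker ∂_1 − rank ∂_2 = (18 − 6) − 12 = 0, and ∂_2 has invariant factor 2 > 1, so H_1 ≅ Z/2.
  H_2: rank ker ∂_2 − rank ∂_3 = (12 − 12) − 0 = 0, and there is no ∂_3, so H_2 ≅ 0.

H_0 ≅ Z,  H_1 ≅ Z/2,  H_2 = 0.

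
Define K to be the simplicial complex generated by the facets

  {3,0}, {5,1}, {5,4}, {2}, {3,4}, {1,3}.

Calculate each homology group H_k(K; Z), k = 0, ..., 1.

H_0 ≅ Z^2,  H_1 ≅ Z.

Order the vertices as 0 < 1 < 2 < 3 < 4 < 5. Listing each simplex with vertices in this order, K has dimension 1 with simplices:

  0-simplices (6): [0], [1], [2], [3], [4], [5]
  1-simplices (5): [0,3], [1,3], [1,5], [3,4], [4,5]

Hence C_0 ≅ Z^6, C_1 ≅ Z^5.

Boundary ∂_1: C_1 → C_0 is given by ∂[p,q] = [q] − [p]. For instance
  ∂[1,3] = [3] − [1].
The resulting 6×5 matrix has rank 4, and its Smith normal form has invariant factors (1,1,1,1).

Now H_k = ker ∂_k / im ∂_{k+1}, so:

  H_0: rank C_0 − rank ∂_1 = 6 − 4 = 2, and the invariant factors of ∂_1 are all 1, so H_0 ≅ Z^2.
  H_1: rank ker ∂_1 − rank ∂_2 = (5 − 4) − 0 = 1, and there is no ∂_2, so H_1 ≅ Z.

As a check, the Euler characteristic is 6 − 5 = 1, which agrees with 2 − 1 = 1.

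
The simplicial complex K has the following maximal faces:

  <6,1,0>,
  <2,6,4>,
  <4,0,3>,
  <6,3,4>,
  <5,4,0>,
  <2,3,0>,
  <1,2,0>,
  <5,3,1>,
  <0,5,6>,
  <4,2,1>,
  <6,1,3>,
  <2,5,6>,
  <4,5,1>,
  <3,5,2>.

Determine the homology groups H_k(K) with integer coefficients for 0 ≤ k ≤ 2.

We work with the vertex ordering 0 < 1 < 2 < 3 < 4 < 5 < 6. The simplices of K, each written with vertices in increasing order, are:

  0-simplices (7): [0], [1], [2], [3], [4], [5], [6]
  1-simplices (21): [0,1], [0,2], [0,3], [0,4], [0,5], [0,6], [1,2], [1,3], [1,4], [1,5], [1,6], [2,3], [2,4], [2,5], [2,6], [3,4], [3,5], [3,6], [4,5], [4,6], [5,6]
  2-simplices (14): [0,1,2], [0,1,6], [0,2,3], [0,3,4], [0,4,5], [0,5,6], [1,2,4], [1,3,5], [1,3,6], [1,4,5], [2,3,5], [2,4,6], [2,5,6], [3,4,6]

giving chain groups C_0 ≅ Z^7, C_1 ≅ Z^21, C_2 ≅ Z^14.

Boundary ∂_1: C_1 → C_0 maps an edge to its endpoints' difference, ∂[p,q] = q − p. For instance
  ∂[4,6] = [6] − [4].
The 7×21 boundary matrix has rank 6 and Smith normal form diag(1,1,1,1,1,1).

∂_2: C_2 → C_1 acts by ∂[p,q,r] = [q,r] − [p,r] + [p,q]. For instance
  ∂[0,1,2] = [1,2] − [0,2] + [0,1],
  ∂[1,4,5] = [4,5] − [1,5] + [1,4].
As a 21×14 matrix over Z this has rank 13, with invariant factors (1,1,1,1,1,1,1,1,1,1,1,1,1).

From H_k ≅ ker(∂_k) / im(∂_{k+1}) we obtain:

  H_0: rank C_0 − rank ∂_1 = 7 − 6 = 1, and the invariant factors of ∂_1 are all 1, so H_0 ≅ Z.
  H_1: rank ker ∂_1 − rank ∂_2 = (21 − 6) − 13 = 2, and the invariant factors of ∂_2 are all 1, so H_1 ≅ Z^2.
  H_2: rank ker ∂_2 − rank ∂_3 = (14 − 13) − 0 = 1, and there is no ∂_3, so H_2 ≅ Z.

(K is a triangulation of the torus T^2.)

H_0 ≅ Z,  H_1 ≅ Z^2,  H_2 ≅ Z.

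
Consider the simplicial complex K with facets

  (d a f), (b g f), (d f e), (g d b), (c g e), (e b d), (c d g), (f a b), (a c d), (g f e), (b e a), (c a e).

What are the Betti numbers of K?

We work with the vertex ordering a < b < c < d < e < f < g. The simplices of K, each written with vertices in increasing order, are:

  0-simplices (7): a, b, c, d, e, f, g
  1-simplices (18): ab, ac, ad, ae, af, bd, be, bf, bg, cd, ce, cg, de, df, dg, ef, eg, fg
  2-simplices (12): abe, abf, acd, ace, adf, bde, bdg, bfg, cdg, ceg, def, efg

so the chain groups are C_0 ≅ Z^7, C_1 ≅ Z^18, C_2 ≅ Z^12.

∂_1: C_1 → C_0 sends each edge [p,q] (with p < q) to q − p.
As a 7×18 matrix over Z this has rank 6, with invariant factors (1,1,1,1,1,1).

Boundary ∂_2: C_2 → C_1 sends each 2-simplex [p,q,r] to [q,r] − [p,r] + [p,q]. For instance
  ∂bfg = fg − bg + bf,
  ∂acd = cd − ad + ac.
As a 18×12 matrix over Z this has rank 12, with invariant factors (1,1,1,1,1,1,1,1,1,1,1,2).

From H_k ≅ ker(∂_k) / im(∂_{k+1}) we obtain:

  H_0: rank C_0 − rank ∂_1 = 7 − 6 = 1, and the invariant factors of ∂_1 are all 1, so H_0 ≅ Z.
  H_1: rank ker ∂_1 − rank ∂_2 = (18 − 6) − 12 = 0, and ∂_2 has invariant factor 2 > 1, so H_1 ≅ Z/2.
  H_2: rank ker ∂_2 − rank ∂_3 = (12 − 12) − 0 = 0, and there is no ∂_3, so H_2 ≅ 0.

As a check, the Euler characteristic is 7 − 18 + 12 = 1, which agrees with 1 − 0 + 0 = 1.

Hence the Betti numbers are b_0 = 1, b_1 = 0, b_2 = 0.

b_0 = 1, b_1 = 0, b_2 = 0.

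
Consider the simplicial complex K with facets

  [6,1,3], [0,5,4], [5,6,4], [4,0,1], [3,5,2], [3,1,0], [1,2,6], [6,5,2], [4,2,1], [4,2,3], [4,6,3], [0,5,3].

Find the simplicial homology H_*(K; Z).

Take the total order 0 < 1 < 2 < 3 < 4 < 5 < 6 on the vertex set. Then K (dimension 2) consists of the simplices:

  0-simplices (7): [0], [1], [2], [3], [4], [5], [6]
  1-simplices (18): [0,1], [0,3], [0,4], [0,5], [1,2], [1,3], [1,4], [1,6], [2,3], [2,4], [2,5], [2,6], [3,4], [3,5], [3,6], [4,5], [4,6], [5,6]
  2-simplices (12): [0,1,3], [0,1,4], [0,3,5], [0,4,5], [1,2,4], [1,2,6], [1,3,6], [2,3,4], [2,3,5], [2,5,6], [3,4,6], [4,5,6]

Hence C_0 ≅ Z^7, C_1 ≅ Z^18, C_2 ≅ Z^12.

∂_1: C_1 → C_0 sends each edge [p,q] (with p < q) to q − p. For instance
  ∂[2,4] = [4] − [2].
The resulting 7×18 matrix has rank 6, and its Smith normal form has invariant factors (1,1,1,1,1,1).

∂_2: C_2 → C_1 acts by ∂[p,q,r] = [q,r] − [p,r] + [p,q]. For instance
  ∂[1,3,6] = [3,6] − [1,6] + [1,3],
  ∂[4,5,6] = [5,6] − [4,6] + [4,5].
As a 18×12 matrix over Z this has rank 12, with invariant factors (1,1,1,1,1,1,1,1,1,1,1,2).

Now H_k = ker ∂_k / im ∂_{k+1}, so:

  H_0: rank C_0 − rank ∂_1 = 7 − 6 = 1, and the invariant factors of ∂_1 are all 1, so H_0 = Z.
  H_1: rank ker ∂_1 − rank ∂_2 = (18 − 6) − 12 = 0, and ∂_2 has invariant factor 2 > 1, so H_1 = Z/2.
  H_2: rank ker ∂_2 − rank ∂_3 = (12 − 12) − 0 = 0, and there is no ∂_3, so H_2 = 0.

(K is a triangulation of the real projective plane RP^2.)

H_0 = Z,  H_1 = Z/2,  H_2 = 0.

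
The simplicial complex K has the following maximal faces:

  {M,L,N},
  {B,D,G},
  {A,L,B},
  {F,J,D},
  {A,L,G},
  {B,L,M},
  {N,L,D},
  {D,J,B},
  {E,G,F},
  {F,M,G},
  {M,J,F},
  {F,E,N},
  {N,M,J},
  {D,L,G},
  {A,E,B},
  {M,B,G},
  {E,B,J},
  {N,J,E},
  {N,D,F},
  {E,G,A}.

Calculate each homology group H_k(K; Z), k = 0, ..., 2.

H_0 ≅ Z,  H_1 ≅ Z ⊕ Z/2,  H_2 = 0.

Order the vertices as A < B < D < E < F < G < J < L < M < N. Listing each simplex with vertices in this order, K has dimension 2 with simplices:

  0-simplices (10): A, B, D, E, F, G, J, L, M, N
  1-simplices (30): AB, AE, AG, AL, BD, BE, BG, BJ, BL, BM, DF, DG, DJ, DL, DN, EF, EG, EJ, EN, FG, FJ, FM, FN, GL, GM, JM, JN, LM, LN, MN
  2-simplices (20): ABE, ABL, AEG, AGL, BDG, BDJ, BEJ, BGM, BLM, DFJ, DFN, DGL, DLN, EFG, EFN, EJN, FGM, FJM, JMN, LMN

so the chain groups are C_0 ≅ Z^10, C_1 ≅ Z^30, C_2 ≅ Z^20.

Boundary ∂_1: C_1 → C_0 maps an edge to its endpoints' difference, ∂[p,q] = q − p.
As a 10×30 matrix over Z this has rank 9, with invariant factors (1,1,1,1,1,1,1,1,1).

The boundary map ∂_2: C_2 → C_1 acts by ∂[p,q,r] = [q,r] − [p,r] + [p,q]. For instance
  ∂AEG = EG − AG + AE,
  ∂FGM = GM − FM + FG.
The 30×20 boundary matrix has rank 20 and Smith normal form diag(1,1,1,1,1,1,1,1,1,1,1,1,1,1,1,1,1,1,1,2).

Now H_k = ker ∂_k / im ∂_{k+1}, so:

  H_0: rank C_0 − rank ∂_1 = 10 − 9 = 1, and the invariant factors of ∂_1 are all 1, so H_0 = Z.
  H_1: rank ker ∂_1 − rank ∂_2 = (30 − 9) − 20 = 1, and ∂_2 has invariant factor 2 > 1, so H_1 = Z ⊕ Z/2.
  H_2: rank ker ∂_2 − rank ∂_3 = (20 − 20) − 0 = 0, and there is no ∂_3, so H_2 = 0.

(K is a triangulation of the Klein bottle.)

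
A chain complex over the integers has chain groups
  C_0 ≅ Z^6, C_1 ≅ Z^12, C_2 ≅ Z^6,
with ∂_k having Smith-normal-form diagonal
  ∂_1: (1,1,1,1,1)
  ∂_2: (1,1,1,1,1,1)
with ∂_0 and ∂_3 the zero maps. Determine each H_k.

H_0: b_0 = 6 − 0 − 5 = 1; torsion from ∂_1 factors > 1: none. So H_0 = Z.
H_1: b_1 = 12 − 5 − 6 = 1; torsion from ∂_2 factors > 1: none. So H_1 = Z.
H_2: b_2 = 6 − 6 − 0 = 0; torsion from ∂_3 factors > 1: none. So H_2 = 0.

H_0 = Z,  H_1 = Z,  H_2 = 0.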